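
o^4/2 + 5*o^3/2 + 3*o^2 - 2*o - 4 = (o/2 + 1)*(o - 1)*(o + 2)^2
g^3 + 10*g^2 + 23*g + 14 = (g + 1)*(g + 2)*(g + 7)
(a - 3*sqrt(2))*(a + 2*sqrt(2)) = a^2 - sqrt(2)*a - 12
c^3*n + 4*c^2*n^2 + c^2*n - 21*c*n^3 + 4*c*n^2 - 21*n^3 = (c - 3*n)*(c + 7*n)*(c*n + n)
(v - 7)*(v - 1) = v^2 - 8*v + 7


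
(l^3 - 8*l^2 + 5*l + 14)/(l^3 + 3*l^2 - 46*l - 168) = (l^2 - l - 2)/(l^2 + 10*l + 24)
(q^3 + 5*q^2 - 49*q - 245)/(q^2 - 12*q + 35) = (q^2 + 12*q + 35)/(q - 5)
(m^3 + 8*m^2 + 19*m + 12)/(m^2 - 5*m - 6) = (m^2 + 7*m + 12)/(m - 6)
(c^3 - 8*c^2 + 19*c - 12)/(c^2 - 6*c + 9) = (c^2 - 5*c + 4)/(c - 3)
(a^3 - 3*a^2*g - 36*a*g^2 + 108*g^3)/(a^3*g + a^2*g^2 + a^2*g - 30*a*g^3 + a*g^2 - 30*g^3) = (a^2 - 9*a*g + 18*g^2)/(g*(a^2 - 5*a*g + a - 5*g))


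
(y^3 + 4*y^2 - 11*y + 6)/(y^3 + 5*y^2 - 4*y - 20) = (y^3 + 4*y^2 - 11*y + 6)/(y^3 + 5*y^2 - 4*y - 20)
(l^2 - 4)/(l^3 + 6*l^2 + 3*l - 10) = (l - 2)/(l^2 + 4*l - 5)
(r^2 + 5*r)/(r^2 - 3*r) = (r + 5)/(r - 3)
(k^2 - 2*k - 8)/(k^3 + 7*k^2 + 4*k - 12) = (k - 4)/(k^2 + 5*k - 6)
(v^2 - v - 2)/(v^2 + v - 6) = (v + 1)/(v + 3)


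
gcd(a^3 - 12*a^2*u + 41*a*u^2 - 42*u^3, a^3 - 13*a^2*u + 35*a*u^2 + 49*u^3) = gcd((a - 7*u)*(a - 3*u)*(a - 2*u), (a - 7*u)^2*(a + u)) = -a + 7*u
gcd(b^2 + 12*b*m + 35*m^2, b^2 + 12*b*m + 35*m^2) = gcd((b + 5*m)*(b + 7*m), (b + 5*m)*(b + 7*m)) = b^2 + 12*b*m + 35*m^2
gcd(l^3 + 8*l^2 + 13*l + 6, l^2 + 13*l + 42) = l + 6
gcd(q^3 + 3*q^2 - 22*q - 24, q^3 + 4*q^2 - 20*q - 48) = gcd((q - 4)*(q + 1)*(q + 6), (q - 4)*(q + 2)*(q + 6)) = q^2 + 2*q - 24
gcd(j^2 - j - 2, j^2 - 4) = j - 2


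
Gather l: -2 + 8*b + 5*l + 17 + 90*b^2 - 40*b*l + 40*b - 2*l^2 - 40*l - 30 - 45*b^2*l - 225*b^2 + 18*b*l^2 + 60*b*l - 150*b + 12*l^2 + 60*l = -135*b^2 - 102*b + l^2*(18*b + 10) + l*(-45*b^2 + 20*b + 25) - 15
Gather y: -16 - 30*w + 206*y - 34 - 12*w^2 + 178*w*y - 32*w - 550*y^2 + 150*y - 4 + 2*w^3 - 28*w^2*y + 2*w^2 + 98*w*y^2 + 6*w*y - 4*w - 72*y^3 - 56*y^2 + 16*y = 2*w^3 - 10*w^2 - 66*w - 72*y^3 + y^2*(98*w - 606) + y*(-28*w^2 + 184*w + 372) - 54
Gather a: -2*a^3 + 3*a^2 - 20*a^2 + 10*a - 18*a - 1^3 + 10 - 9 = -2*a^3 - 17*a^2 - 8*a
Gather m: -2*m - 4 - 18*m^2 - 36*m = -18*m^2 - 38*m - 4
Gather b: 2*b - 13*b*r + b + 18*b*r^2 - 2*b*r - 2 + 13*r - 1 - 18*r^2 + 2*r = b*(18*r^2 - 15*r + 3) - 18*r^2 + 15*r - 3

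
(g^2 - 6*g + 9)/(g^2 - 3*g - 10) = (-g^2 + 6*g - 9)/(-g^2 + 3*g + 10)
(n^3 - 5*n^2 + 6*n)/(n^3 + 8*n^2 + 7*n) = (n^2 - 5*n + 6)/(n^2 + 8*n + 7)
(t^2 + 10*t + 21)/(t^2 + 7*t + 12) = (t + 7)/(t + 4)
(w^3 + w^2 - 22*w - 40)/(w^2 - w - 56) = (-w^3 - w^2 + 22*w + 40)/(-w^2 + w + 56)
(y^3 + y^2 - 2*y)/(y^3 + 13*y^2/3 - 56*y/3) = 3*(y^2 + y - 2)/(3*y^2 + 13*y - 56)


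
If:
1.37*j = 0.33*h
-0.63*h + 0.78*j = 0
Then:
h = 0.00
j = 0.00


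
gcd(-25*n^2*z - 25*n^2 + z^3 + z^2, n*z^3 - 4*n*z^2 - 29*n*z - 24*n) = z + 1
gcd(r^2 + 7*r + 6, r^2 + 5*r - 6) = r + 6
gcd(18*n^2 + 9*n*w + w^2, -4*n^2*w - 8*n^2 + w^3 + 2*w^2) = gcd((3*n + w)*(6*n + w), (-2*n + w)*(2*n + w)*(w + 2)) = 1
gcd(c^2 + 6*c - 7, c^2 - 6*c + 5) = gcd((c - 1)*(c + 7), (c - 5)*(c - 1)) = c - 1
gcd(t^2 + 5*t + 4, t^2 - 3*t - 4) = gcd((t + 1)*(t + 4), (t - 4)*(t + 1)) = t + 1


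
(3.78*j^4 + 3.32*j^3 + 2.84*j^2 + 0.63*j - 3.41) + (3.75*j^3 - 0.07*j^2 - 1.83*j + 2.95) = 3.78*j^4 + 7.07*j^3 + 2.77*j^2 - 1.2*j - 0.46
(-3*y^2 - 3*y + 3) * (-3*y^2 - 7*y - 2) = 9*y^4 + 30*y^3 + 18*y^2 - 15*y - 6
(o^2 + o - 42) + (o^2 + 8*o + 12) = 2*o^2 + 9*o - 30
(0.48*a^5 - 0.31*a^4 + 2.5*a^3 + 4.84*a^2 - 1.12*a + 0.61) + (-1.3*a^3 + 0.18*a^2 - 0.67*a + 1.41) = 0.48*a^5 - 0.31*a^4 + 1.2*a^3 + 5.02*a^2 - 1.79*a + 2.02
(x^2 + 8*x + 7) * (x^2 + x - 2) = x^4 + 9*x^3 + 13*x^2 - 9*x - 14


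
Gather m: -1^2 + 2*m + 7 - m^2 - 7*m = -m^2 - 5*m + 6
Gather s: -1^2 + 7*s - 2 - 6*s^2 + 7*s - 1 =-6*s^2 + 14*s - 4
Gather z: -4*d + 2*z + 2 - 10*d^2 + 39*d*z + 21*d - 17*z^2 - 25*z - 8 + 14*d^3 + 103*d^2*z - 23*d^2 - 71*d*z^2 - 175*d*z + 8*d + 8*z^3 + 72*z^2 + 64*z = 14*d^3 - 33*d^2 + 25*d + 8*z^3 + z^2*(55 - 71*d) + z*(103*d^2 - 136*d + 41) - 6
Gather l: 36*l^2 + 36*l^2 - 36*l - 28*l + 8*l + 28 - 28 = 72*l^2 - 56*l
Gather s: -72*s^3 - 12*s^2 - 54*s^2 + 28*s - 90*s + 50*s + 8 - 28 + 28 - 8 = -72*s^3 - 66*s^2 - 12*s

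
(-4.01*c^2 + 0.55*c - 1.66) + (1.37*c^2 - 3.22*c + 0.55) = -2.64*c^2 - 2.67*c - 1.11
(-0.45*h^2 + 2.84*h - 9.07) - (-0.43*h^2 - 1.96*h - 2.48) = -0.02*h^2 + 4.8*h - 6.59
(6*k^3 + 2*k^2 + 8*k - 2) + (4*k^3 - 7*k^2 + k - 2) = 10*k^3 - 5*k^2 + 9*k - 4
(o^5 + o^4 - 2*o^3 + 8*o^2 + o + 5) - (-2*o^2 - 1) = o^5 + o^4 - 2*o^3 + 10*o^2 + o + 6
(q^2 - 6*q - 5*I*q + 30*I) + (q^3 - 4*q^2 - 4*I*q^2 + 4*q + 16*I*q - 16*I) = q^3 - 3*q^2 - 4*I*q^2 - 2*q + 11*I*q + 14*I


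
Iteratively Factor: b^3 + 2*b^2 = (b + 2)*(b^2) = b*(b + 2)*(b)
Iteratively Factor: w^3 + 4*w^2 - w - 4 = (w - 1)*(w^2 + 5*w + 4) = (w - 1)*(w + 4)*(w + 1)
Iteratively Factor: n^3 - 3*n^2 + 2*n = (n - 1)*(n^2 - 2*n) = n*(n - 1)*(n - 2)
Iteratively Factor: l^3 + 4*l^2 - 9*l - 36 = (l - 3)*(l^2 + 7*l + 12) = (l - 3)*(l + 4)*(l + 3)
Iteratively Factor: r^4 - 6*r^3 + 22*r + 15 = (r + 1)*(r^3 - 7*r^2 + 7*r + 15) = (r - 3)*(r + 1)*(r^2 - 4*r - 5) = (r - 5)*(r - 3)*(r + 1)*(r + 1)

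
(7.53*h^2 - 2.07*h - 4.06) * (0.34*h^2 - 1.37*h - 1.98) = 2.5602*h^4 - 11.0199*h^3 - 13.4539*h^2 + 9.6608*h + 8.0388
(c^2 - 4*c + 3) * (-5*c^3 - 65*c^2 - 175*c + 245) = -5*c^5 - 45*c^4 + 70*c^3 + 750*c^2 - 1505*c + 735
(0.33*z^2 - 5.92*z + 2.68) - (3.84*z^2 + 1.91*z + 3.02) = -3.51*z^2 - 7.83*z - 0.34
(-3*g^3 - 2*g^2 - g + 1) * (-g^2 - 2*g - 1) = 3*g^5 + 8*g^4 + 8*g^3 + 3*g^2 - g - 1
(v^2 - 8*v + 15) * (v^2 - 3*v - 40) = v^4 - 11*v^3 - v^2 + 275*v - 600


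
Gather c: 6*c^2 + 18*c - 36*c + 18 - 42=6*c^2 - 18*c - 24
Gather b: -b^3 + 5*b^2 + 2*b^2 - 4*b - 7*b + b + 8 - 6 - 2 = -b^3 + 7*b^2 - 10*b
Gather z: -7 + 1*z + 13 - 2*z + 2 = 8 - z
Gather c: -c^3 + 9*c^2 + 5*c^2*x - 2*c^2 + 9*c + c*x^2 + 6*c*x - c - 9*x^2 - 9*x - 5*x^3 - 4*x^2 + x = -c^3 + c^2*(5*x + 7) + c*(x^2 + 6*x + 8) - 5*x^3 - 13*x^2 - 8*x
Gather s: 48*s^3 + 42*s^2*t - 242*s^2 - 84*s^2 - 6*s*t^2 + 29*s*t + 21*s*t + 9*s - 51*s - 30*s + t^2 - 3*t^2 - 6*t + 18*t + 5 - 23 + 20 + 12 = 48*s^3 + s^2*(42*t - 326) + s*(-6*t^2 + 50*t - 72) - 2*t^2 + 12*t + 14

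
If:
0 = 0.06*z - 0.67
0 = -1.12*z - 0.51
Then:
No Solution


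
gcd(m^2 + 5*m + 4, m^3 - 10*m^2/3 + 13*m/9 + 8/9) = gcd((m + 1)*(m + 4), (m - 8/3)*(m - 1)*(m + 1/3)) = 1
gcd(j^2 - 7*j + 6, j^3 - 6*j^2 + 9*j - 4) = j - 1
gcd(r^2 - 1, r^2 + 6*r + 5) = r + 1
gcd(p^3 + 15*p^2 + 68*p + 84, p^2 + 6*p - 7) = p + 7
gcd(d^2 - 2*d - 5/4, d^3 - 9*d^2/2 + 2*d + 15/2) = d - 5/2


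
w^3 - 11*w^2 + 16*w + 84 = (w - 7)*(w - 6)*(w + 2)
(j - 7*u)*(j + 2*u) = j^2 - 5*j*u - 14*u^2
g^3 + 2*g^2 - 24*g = g*(g - 4)*(g + 6)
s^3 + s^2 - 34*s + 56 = (s - 4)*(s - 2)*(s + 7)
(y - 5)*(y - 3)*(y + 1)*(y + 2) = y^4 - 5*y^3 - 7*y^2 + 29*y + 30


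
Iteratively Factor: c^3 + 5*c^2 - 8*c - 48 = (c + 4)*(c^2 + c - 12) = (c + 4)^2*(c - 3)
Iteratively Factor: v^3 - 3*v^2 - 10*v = (v + 2)*(v^2 - 5*v) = v*(v + 2)*(v - 5)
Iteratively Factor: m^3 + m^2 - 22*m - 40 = (m + 4)*(m^2 - 3*m - 10) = (m - 5)*(m + 4)*(m + 2)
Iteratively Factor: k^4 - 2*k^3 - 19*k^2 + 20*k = (k)*(k^3 - 2*k^2 - 19*k + 20) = k*(k - 5)*(k^2 + 3*k - 4) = k*(k - 5)*(k + 4)*(k - 1)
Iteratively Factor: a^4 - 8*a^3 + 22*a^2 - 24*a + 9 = (a - 1)*(a^3 - 7*a^2 + 15*a - 9) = (a - 1)^2*(a^2 - 6*a + 9) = (a - 3)*(a - 1)^2*(a - 3)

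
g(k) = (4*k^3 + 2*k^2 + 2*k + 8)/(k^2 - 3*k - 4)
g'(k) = (3 - 2*k)*(4*k^3 + 2*k^2 + 2*k + 8)/(k^2 - 3*k - 4)^2 + (12*k^2 + 4*k + 2)/(k^2 - 3*k - 4) = 4*(k^4 - 6*k^3 - 14*k^2 - 8*k + 4)/(k^4 - 6*k^3 + k^2 + 24*k + 16)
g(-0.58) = -3.50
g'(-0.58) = 5.64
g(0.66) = -2.05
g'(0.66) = -1.16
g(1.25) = -3.46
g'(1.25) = -3.88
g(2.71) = -22.51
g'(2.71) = -32.48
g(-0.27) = -2.41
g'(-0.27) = 2.17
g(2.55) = -17.96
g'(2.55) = -24.85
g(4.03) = 2056.63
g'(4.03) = -67551.52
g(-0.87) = -8.12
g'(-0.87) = 48.77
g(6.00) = 68.29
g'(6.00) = -11.18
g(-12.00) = -37.73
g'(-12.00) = 3.77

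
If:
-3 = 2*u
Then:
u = -3/2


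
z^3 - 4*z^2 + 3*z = z*(z - 3)*(z - 1)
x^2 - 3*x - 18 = (x - 6)*(x + 3)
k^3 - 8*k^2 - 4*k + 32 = (k - 8)*(k - 2)*(k + 2)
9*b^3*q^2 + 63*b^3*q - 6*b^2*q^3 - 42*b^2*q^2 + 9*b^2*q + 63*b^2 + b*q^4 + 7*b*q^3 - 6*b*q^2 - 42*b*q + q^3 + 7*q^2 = (-3*b + q)^2*(q + 7)*(b*q + 1)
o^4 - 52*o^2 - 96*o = o*(o - 8)*(o + 2)*(o + 6)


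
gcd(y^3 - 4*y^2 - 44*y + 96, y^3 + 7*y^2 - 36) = y^2 + 4*y - 12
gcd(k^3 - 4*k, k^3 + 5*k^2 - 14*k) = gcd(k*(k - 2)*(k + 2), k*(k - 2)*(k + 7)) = k^2 - 2*k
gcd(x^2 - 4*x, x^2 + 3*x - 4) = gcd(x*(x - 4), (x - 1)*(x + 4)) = 1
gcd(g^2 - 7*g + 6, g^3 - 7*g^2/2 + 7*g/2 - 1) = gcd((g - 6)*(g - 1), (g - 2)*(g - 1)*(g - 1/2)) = g - 1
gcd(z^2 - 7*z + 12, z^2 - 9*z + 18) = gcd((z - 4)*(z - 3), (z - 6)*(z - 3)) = z - 3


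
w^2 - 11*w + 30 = (w - 6)*(w - 5)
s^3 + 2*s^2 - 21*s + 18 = (s - 3)*(s - 1)*(s + 6)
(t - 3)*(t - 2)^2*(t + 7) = t^4 - 33*t^2 + 100*t - 84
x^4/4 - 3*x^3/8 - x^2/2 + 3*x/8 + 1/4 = (x/4 + 1/4)*(x - 2)*(x - 1)*(x + 1/2)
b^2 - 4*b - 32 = (b - 8)*(b + 4)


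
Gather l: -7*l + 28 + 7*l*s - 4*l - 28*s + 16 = l*(7*s - 11) - 28*s + 44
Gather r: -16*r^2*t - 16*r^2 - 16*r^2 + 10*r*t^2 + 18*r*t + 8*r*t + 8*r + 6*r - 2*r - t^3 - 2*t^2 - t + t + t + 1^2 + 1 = r^2*(-16*t - 32) + r*(10*t^2 + 26*t + 12) - t^3 - 2*t^2 + t + 2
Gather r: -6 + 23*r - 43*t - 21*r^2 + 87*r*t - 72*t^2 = -21*r^2 + r*(87*t + 23) - 72*t^2 - 43*t - 6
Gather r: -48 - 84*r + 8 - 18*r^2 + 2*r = -18*r^2 - 82*r - 40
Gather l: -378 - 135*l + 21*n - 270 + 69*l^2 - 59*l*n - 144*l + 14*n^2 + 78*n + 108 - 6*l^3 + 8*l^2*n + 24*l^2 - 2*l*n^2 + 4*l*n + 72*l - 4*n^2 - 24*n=-6*l^3 + l^2*(8*n + 93) + l*(-2*n^2 - 55*n - 207) + 10*n^2 + 75*n - 540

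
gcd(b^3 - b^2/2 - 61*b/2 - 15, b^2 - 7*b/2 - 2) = b + 1/2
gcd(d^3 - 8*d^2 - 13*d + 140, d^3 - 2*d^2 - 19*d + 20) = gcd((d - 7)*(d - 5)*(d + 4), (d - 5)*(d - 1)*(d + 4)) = d^2 - d - 20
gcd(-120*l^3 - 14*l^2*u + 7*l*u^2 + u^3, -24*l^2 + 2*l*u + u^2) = -24*l^2 + 2*l*u + u^2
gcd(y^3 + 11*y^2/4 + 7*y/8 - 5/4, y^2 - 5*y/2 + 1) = y - 1/2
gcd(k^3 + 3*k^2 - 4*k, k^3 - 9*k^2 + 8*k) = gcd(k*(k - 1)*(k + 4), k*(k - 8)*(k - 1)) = k^2 - k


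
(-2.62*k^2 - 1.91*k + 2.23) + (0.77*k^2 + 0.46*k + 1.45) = -1.85*k^2 - 1.45*k + 3.68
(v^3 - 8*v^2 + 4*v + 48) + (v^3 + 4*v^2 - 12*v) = 2*v^3 - 4*v^2 - 8*v + 48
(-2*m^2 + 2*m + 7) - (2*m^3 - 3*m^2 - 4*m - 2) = -2*m^3 + m^2 + 6*m + 9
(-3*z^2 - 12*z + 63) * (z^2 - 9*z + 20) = -3*z^4 + 15*z^3 + 111*z^2 - 807*z + 1260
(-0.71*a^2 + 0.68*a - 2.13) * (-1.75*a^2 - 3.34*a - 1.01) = 1.2425*a^4 + 1.1814*a^3 + 2.1734*a^2 + 6.4274*a + 2.1513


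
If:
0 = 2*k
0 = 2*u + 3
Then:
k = 0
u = -3/2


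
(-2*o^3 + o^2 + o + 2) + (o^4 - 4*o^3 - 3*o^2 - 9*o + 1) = o^4 - 6*o^3 - 2*o^2 - 8*o + 3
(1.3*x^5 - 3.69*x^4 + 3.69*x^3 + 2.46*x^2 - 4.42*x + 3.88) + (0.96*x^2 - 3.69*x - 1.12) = 1.3*x^5 - 3.69*x^4 + 3.69*x^3 + 3.42*x^2 - 8.11*x + 2.76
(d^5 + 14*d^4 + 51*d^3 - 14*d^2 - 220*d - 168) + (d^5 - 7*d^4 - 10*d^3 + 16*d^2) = 2*d^5 + 7*d^4 + 41*d^3 + 2*d^2 - 220*d - 168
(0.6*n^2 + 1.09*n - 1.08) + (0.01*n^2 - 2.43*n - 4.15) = 0.61*n^2 - 1.34*n - 5.23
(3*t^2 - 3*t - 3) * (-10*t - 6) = -30*t^3 + 12*t^2 + 48*t + 18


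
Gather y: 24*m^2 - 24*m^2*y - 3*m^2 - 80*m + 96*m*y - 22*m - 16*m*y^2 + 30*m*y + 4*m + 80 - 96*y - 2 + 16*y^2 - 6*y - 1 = 21*m^2 - 98*m + y^2*(16 - 16*m) + y*(-24*m^2 + 126*m - 102) + 77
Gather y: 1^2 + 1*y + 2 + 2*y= 3*y + 3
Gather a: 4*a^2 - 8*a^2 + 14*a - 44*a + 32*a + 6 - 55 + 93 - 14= -4*a^2 + 2*a + 30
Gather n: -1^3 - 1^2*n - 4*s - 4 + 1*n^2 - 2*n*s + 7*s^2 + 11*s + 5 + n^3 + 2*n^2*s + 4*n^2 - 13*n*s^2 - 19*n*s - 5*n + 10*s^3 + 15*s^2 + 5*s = n^3 + n^2*(2*s + 5) + n*(-13*s^2 - 21*s - 6) + 10*s^3 + 22*s^2 + 12*s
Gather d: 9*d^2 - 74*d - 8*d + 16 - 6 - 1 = 9*d^2 - 82*d + 9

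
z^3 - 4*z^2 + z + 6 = (z - 3)*(z - 2)*(z + 1)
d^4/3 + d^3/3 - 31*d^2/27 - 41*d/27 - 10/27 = (d/3 + 1/3)*(d - 2)*(d + 1/3)*(d + 5/3)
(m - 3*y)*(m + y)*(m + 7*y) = m^3 + 5*m^2*y - 17*m*y^2 - 21*y^3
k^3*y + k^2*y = k^2*(k*y + y)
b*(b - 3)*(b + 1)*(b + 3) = b^4 + b^3 - 9*b^2 - 9*b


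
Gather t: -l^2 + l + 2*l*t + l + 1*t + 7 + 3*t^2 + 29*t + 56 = -l^2 + 2*l + 3*t^2 + t*(2*l + 30) + 63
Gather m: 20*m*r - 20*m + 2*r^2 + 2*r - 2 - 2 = m*(20*r - 20) + 2*r^2 + 2*r - 4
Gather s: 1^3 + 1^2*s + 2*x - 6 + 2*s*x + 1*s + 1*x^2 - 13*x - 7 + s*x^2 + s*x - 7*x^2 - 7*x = s*(x^2 + 3*x + 2) - 6*x^2 - 18*x - 12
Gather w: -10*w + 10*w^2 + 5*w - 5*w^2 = 5*w^2 - 5*w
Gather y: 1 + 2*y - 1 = 2*y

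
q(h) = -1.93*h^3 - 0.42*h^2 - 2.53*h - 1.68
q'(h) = -5.79*h^2 - 0.84*h - 2.53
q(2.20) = -29.83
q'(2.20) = -32.40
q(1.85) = -20.02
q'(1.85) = -23.90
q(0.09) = -1.91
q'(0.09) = -2.65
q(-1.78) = 12.38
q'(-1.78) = -19.38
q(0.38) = -2.81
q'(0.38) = -3.69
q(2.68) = -48.63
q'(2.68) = -46.37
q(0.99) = -6.47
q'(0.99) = -9.04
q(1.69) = -16.47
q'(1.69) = -20.49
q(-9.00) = 1394.04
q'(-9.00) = -463.96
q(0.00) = -1.68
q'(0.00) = -2.53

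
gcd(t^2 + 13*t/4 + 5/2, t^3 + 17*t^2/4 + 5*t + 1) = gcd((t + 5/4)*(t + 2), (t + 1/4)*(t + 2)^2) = t + 2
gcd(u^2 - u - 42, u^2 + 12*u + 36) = u + 6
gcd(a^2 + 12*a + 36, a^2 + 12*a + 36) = a^2 + 12*a + 36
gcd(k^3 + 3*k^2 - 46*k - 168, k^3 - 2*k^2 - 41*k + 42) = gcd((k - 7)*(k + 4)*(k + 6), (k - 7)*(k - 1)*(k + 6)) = k^2 - k - 42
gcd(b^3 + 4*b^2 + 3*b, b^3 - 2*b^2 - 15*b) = b^2 + 3*b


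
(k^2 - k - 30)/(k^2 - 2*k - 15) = (-k^2 + k + 30)/(-k^2 + 2*k + 15)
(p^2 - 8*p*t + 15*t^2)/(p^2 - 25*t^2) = (p - 3*t)/(p + 5*t)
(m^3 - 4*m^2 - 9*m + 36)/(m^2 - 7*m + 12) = m + 3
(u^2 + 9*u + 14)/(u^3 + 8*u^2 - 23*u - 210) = (u + 2)/(u^2 + u - 30)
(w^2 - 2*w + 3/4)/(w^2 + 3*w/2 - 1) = (w - 3/2)/(w + 2)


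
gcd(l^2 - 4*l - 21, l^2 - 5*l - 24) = l + 3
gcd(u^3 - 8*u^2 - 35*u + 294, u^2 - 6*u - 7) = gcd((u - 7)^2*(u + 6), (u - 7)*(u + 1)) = u - 7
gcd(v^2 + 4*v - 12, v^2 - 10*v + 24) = 1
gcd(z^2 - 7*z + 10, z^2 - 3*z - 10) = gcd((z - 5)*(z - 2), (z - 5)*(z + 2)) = z - 5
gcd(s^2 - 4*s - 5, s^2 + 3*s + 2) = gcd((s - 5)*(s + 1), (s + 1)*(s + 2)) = s + 1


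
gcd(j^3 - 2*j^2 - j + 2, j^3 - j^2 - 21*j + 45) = 1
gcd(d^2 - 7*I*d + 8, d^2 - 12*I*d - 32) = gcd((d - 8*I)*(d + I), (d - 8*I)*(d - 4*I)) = d - 8*I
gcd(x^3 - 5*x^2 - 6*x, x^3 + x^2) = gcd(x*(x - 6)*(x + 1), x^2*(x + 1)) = x^2 + x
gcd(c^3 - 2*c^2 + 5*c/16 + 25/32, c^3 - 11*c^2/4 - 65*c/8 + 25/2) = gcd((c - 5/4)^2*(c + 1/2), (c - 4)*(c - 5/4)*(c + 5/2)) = c - 5/4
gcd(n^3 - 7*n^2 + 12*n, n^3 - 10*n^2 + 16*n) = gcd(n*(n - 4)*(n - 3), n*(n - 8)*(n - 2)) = n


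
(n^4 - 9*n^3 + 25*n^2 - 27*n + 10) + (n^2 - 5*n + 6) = n^4 - 9*n^3 + 26*n^2 - 32*n + 16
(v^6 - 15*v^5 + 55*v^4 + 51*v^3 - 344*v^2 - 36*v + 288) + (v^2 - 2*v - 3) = v^6 - 15*v^5 + 55*v^4 + 51*v^3 - 343*v^2 - 38*v + 285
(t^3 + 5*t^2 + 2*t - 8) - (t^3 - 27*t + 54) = 5*t^2 + 29*t - 62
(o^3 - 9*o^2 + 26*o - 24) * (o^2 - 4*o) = o^5 - 13*o^4 + 62*o^3 - 128*o^2 + 96*o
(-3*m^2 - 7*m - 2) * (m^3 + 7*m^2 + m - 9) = -3*m^5 - 28*m^4 - 54*m^3 + 6*m^2 + 61*m + 18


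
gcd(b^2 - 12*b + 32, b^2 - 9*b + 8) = b - 8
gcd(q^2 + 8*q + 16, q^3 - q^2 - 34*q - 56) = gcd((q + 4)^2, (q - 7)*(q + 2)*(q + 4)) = q + 4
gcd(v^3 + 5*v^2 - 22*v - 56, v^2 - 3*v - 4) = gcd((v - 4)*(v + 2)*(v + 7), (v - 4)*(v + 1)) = v - 4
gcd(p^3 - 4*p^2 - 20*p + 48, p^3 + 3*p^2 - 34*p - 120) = p^2 - 2*p - 24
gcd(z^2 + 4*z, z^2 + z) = z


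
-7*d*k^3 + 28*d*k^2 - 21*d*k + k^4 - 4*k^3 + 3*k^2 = k*(-7*d + k)*(k - 3)*(k - 1)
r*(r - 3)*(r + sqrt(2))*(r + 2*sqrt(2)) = r^4 - 3*r^3 + 3*sqrt(2)*r^3 - 9*sqrt(2)*r^2 + 4*r^2 - 12*r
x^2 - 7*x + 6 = (x - 6)*(x - 1)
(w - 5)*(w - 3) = w^2 - 8*w + 15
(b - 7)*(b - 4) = b^2 - 11*b + 28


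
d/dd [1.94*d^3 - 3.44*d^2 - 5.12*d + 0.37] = 5.82*d^2 - 6.88*d - 5.12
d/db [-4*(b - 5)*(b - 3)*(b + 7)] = -12*b^2 + 8*b + 164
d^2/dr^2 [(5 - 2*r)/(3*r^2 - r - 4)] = 2*((2*r - 5)*(6*r - 1)^2 + (18*r - 17)*(-3*r^2 + r + 4))/(-3*r^2 + r + 4)^3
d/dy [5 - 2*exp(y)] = -2*exp(y)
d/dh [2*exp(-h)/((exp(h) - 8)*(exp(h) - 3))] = 2*(-3*exp(2*h) + 22*exp(h) - 24)*exp(-h)/(exp(4*h) - 22*exp(3*h) + 169*exp(2*h) - 528*exp(h) + 576)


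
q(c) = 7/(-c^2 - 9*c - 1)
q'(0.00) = 63.00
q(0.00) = -7.00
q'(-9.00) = -63.00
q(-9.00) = -7.00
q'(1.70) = 0.24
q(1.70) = -0.36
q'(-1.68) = 0.31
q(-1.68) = 0.62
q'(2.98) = 0.08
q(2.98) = -0.19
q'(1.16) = 0.48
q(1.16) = -0.55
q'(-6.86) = -0.18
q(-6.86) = 0.51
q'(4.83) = 0.03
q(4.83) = -0.10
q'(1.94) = 0.18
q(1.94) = -0.31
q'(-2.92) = 0.08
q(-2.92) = 0.42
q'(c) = 7*(2*c + 9)/(-c^2 - 9*c - 1)^2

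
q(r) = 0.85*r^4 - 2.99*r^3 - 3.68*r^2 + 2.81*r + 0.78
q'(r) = 3.4*r^3 - 8.97*r^2 - 7.36*r + 2.81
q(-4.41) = 494.75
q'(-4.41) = -430.79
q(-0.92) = -1.98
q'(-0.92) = -0.66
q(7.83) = 1556.78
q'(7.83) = 1027.41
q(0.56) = 0.76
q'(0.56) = -3.53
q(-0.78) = -1.92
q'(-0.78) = 1.48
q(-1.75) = 8.59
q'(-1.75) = -30.00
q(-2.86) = 89.46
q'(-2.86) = -129.05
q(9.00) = 3125.13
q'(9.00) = 1688.60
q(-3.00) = 108.81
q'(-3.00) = -147.64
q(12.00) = 11963.46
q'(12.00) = 4498.01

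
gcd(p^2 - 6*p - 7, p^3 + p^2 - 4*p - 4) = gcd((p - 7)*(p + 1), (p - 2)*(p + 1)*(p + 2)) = p + 1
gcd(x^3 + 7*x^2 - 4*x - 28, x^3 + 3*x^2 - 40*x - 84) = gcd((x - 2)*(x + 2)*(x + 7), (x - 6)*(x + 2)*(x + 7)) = x^2 + 9*x + 14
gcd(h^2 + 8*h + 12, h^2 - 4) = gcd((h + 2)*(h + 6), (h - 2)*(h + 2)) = h + 2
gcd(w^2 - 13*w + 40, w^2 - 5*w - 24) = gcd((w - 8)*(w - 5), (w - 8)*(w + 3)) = w - 8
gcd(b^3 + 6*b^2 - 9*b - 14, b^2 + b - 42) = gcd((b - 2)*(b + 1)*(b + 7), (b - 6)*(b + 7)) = b + 7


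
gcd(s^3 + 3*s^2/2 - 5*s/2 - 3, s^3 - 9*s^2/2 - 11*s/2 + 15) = s^2 + s/2 - 3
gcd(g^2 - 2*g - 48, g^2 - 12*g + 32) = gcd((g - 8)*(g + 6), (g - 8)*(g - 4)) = g - 8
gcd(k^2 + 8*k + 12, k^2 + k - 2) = k + 2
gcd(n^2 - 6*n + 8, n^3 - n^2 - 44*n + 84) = n - 2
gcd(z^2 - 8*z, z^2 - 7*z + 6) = 1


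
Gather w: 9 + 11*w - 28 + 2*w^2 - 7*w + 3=2*w^2 + 4*w - 16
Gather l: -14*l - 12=-14*l - 12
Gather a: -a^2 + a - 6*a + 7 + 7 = -a^2 - 5*a + 14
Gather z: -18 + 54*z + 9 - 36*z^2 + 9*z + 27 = -36*z^2 + 63*z + 18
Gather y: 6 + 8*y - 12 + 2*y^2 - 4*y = 2*y^2 + 4*y - 6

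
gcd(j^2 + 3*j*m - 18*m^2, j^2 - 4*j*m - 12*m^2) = 1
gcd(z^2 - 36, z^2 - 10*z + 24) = z - 6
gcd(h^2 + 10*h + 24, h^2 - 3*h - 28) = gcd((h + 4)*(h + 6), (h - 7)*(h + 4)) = h + 4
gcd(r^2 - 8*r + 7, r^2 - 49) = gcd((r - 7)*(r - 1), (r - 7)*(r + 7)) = r - 7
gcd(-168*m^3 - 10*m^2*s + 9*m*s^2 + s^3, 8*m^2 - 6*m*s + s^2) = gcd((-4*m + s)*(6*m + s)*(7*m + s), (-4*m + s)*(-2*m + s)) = -4*m + s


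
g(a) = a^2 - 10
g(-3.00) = -1.00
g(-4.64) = 11.53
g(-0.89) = -9.21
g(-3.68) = 3.54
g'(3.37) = 6.74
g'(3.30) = 6.60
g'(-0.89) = -1.78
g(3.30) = 0.89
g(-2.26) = -4.89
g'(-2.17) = -4.34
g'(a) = 2*a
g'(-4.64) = -9.28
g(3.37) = 1.36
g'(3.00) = 6.00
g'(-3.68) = -7.36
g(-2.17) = -5.29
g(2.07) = -5.72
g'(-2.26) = -4.52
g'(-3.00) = -6.00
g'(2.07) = 4.14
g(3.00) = -1.00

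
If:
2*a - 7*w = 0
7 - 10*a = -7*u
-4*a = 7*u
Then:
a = 1/2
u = -2/7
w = 1/7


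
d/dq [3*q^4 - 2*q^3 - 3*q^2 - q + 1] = 12*q^3 - 6*q^2 - 6*q - 1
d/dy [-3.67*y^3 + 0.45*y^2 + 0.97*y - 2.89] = -11.01*y^2 + 0.9*y + 0.97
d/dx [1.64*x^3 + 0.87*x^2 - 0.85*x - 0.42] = 4.92*x^2 + 1.74*x - 0.85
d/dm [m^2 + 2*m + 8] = 2*m + 2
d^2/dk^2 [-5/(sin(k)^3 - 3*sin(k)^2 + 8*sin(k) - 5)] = 5*(9*sin(k)^6 - 33*sin(k)^5 + 40*sin(k)^4 + 21*sin(k)^3 - 98*sin(k)^2 + 154*sin(k) - 98)/(sin(k)^3 - 3*sin(k)^2 + 8*sin(k) - 5)^3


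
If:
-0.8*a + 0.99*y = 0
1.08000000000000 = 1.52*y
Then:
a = 0.88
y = 0.71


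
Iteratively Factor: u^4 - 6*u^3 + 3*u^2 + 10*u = (u + 1)*(u^3 - 7*u^2 + 10*u) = u*(u + 1)*(u^2 - 7*u + 10) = u*(u - 2)*(u + 1)*(u - 5)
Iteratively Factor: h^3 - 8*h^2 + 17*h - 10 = (h - 2)*(h^2 - 6*h + 5) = (h - 5)*(h - 2)*(h - 1)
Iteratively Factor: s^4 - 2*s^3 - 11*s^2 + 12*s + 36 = (s + 2)*(s^3 - 4*s^2 - 3*s + 18) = (s - 3)*(s + 2)*(s^2 - s - 6) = (s - 3)*(s + 2)^2*(s - 3)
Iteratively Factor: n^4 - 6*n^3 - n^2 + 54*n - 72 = (n - 3)*(n^3 - 3*n^2 - 10*n + 24) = (n - 3)*(n + 3)*(n^2 - 6*n + 8) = (n - 3)*(n - 2)*(n + 3)*(n - 4)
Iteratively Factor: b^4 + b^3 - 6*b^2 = (b - 2)*(b^3 + 3*b^2) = (b - 2)*(b + 3)*(b^2) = b*(b - 2)*(b + 3)*(b)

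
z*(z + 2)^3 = z^4 + 6*z^3 + 12*z^2 + 8*z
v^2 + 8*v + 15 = (v + 3)*(v + 5)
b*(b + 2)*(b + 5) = b^3 + 7*b^2 + 10*b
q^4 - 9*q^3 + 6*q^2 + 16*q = q*(q - 8)*(q - 2)*(q + 1)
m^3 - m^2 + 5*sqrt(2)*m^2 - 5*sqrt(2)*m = m*(m - 1)*(m + 5*sqrt(2))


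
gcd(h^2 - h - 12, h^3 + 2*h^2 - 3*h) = h + 3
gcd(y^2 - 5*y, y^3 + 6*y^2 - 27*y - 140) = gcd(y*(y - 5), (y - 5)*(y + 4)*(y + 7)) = y - 5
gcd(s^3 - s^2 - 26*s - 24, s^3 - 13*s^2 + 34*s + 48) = s^2 - 5*s - 6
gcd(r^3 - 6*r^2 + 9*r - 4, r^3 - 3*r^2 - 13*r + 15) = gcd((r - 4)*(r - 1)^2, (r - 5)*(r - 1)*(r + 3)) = r - 1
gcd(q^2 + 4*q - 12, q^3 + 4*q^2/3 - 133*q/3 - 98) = q + 6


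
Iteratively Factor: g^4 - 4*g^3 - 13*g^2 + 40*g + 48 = (g + 1)*(g^3 - 5*g^2 - 8*g + 48) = (g - 4)*(g + 1)*(g^2 - g - 12) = (g - 4)*(g + 1)*(g + 3)*(g - 4)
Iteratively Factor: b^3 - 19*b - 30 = (b + 2)*(b^2 - 2*b - 15) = (b + 2)*(b + 3)*(b - 5)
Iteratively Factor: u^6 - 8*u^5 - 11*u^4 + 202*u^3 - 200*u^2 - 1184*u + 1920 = (u + 4)*(u^5 - 12*u^4 + 37*u^3 + 54*u^2 - 416*u + 480) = (u - 5)*(u + 4)*(u^4 - 7*u^3 + 2*u^2 + 64*u - 96) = (u - 5)*(u - 4)*(u + 4)*(u^3 - 3*u^2 - 10*u + 24) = (u - 5)*(u - 4)^2*(u + 4)*(u^2 + u - 6) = (u - 5)*(u - 4)^2*(u + 3)*(u + 4)*(u - 2)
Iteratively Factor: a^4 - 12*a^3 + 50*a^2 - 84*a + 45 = (a - 3)*(a^3 - 9*a^2 + 23*a - 15) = (a - 3)^2*(a^2 - 6*a + 5) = (a - 3)^2*(a - 1)*(a - 5)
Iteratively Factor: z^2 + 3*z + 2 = (z + 1)*(z + 2)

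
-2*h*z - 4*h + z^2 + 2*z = (-2*h + z)*(z + 2)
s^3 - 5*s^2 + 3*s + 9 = (s - 3)^2*(s + 1)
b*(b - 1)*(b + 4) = b^3 + 3*b^2 - 4*b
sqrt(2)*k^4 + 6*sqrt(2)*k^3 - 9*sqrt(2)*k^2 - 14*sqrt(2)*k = k*(k - 2)*(k + 7)*(sqrt(2)*k + sqrt(2))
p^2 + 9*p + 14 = (p + 2)*(p + 7)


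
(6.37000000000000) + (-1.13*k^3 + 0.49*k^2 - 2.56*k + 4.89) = -1.13*k^3 + 0.49*k^2 - 2.56*k + 11.26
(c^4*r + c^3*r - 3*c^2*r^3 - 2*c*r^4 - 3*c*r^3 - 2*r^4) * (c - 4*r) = c^5*r - 4*c^4*r^2 + c^4*r - 3*c^3*r^3 - 4*c^3*r^2 + 10*c^2*r^4 - 3*c^2*r^3 + 8*c*r^5 + 10*c*r^4 + 8*r^5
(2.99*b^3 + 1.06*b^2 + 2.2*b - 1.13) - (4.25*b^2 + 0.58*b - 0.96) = 2.99*b^3 - 3.19*b^2 + 1.62*b - 0.17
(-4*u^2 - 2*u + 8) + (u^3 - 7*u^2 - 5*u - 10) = u^3 - 11*u^2 - 7*u - 2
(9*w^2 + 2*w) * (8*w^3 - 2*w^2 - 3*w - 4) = 72*w^5 - 2*w^4 - 31*w^3 - 42*w^2 - 8*w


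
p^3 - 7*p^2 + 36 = (p - 6)*(p - 3)*(p + 2)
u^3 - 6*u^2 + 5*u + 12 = (u - 4)*(u - 3)*(u + 1)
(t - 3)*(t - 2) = t^2 - 5*t + 6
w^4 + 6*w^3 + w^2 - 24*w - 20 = (w - 2)*(w + 1)*(w + 2)*(w + 5)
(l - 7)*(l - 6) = l^2 - 13*l + 42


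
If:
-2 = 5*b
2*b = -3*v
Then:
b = -2/5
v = 4/15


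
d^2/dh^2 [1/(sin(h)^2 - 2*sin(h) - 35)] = 2*(-2*sin(h)^4 + 3*sin(h)^3 - 69*sin(h)^2 + 29*sin(h) + 39)/((sin(h) - 7)^3*(sin(h) + 5)^3)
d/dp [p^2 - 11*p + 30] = 2*p - 11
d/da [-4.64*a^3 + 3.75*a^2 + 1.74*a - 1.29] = -13.92*a^2 + 7.5*a + 1.74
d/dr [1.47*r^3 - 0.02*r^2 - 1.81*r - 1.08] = 4.41*r^2 - 0.04*r - 1.81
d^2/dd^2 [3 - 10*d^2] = -20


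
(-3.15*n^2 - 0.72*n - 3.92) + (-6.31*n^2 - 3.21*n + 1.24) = -9.46*n^2 - 3.93*n - 2.68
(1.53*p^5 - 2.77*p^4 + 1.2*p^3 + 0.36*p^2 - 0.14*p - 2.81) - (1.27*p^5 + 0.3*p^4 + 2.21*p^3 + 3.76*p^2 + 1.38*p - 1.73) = 0.26*p^5 - 3.07*p^4 - 1.01*p^3 - 3.4*p^2 - 1.52*p - 1.08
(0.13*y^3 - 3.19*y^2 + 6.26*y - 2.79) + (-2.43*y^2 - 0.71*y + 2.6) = 0.13*y^3 - 5.62*y^2 + 5.55*y - 0.19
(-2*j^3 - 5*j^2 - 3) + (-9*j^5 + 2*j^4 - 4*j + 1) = -9*j^5 + 2*j^4 - 2*j^3 - 5*j^2 - 4*j - 2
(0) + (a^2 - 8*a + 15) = a^2 - 8*a + 15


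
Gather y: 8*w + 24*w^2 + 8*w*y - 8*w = 24*w^2 + 8*w*y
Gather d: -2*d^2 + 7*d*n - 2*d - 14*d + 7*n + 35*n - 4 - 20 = -2*d^2 + d*(7*n - 16) + 42*n - 24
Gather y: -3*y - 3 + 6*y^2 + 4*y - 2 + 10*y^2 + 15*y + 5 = 16*y^2 + 16*y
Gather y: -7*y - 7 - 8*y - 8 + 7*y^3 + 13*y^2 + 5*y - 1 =7*y^3 + 13*y^2 - 10*y - 16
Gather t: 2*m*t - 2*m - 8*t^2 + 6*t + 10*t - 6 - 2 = -2*m - 8*t^2 + t*(2*m + 16) - 8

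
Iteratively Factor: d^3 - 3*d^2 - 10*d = (d - 5)*(d^2 + 2*d) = d*(d - 5)*(d + 2)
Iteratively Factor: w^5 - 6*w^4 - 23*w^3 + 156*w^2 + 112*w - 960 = (w + 3)*(w^4 - 9*w^3 + 4*w^2 + 144*w - 320) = (w - 4)*(w + 3)*(w^3 - 5*w^2 - 16*w + 80) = (w - 4)*(w + 3)*(w + 4)*(w^2 - 9*w + 20) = (w - 4)^2*(w + 3)*(w + 4)*(w - 5)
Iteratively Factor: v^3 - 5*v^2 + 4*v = (v - 1)*(v^2 - 4*v) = (v - 4)*(v - 1)*(v)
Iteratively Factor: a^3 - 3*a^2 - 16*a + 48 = (a - 4)*(a^2 + a - 12) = (a - 4)*(a - 3)*(a + 4)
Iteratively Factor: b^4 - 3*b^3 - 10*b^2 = (b)*(b^3 - 3*b^2 - 10*b) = b*(b - 5)*(b^2 + 2*b) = b*(b - 5)*(b + 2)*(b)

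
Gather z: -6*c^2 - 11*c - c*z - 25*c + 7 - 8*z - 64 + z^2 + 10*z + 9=-6*c^2 - 36*c + z^2 + z*(2 - c) - 48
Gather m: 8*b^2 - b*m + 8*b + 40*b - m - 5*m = 8*b^2 + 48*b + m*(-b - 6)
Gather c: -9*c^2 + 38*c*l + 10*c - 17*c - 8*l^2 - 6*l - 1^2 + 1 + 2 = -9*c^2 + c*(38*l - 7) - 8*l^2 - 6*l + 2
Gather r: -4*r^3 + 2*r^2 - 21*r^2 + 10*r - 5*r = -4*r^3 - 19*r^2 + 5*r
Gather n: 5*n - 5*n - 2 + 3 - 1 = 0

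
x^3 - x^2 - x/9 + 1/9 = (x - 1)*(x - 1/3)*(x + 1/3)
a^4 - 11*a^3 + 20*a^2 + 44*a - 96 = (a - 8)*(a - 3)*(a - 2)*(a + 2)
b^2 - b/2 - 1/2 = (b - 1)*(b + 1/2)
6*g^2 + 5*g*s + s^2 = (2*g + s)*(3*g + s)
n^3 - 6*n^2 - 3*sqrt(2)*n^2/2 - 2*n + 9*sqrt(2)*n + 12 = (n - 6)*(n - 2*sqrt(2))*(n + sqrt(2)/2)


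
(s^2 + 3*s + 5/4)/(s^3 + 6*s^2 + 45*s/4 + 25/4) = (2*s + 1)/(2*s^2 + 7*s + 5)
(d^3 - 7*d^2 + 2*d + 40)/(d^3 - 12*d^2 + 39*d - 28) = (d^2 - 3*d - 10)/(d^2 - 8*d + 7)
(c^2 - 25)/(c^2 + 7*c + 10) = (c - 5)/(c + 2)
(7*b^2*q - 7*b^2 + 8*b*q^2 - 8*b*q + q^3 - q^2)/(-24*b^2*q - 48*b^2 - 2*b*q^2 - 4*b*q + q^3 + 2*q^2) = (-7*b^2*q + 7*b^2 - 8*b*q^2 + 8*b*q - q^3 + q^2)/(24*b^2*q + 48*b^2 + 2*b*q^2 + 4*b*q - q^3 - 2*q^2)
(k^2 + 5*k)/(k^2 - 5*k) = (k + 5)/(k - 5)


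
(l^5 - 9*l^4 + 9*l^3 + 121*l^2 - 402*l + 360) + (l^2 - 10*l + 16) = l^5 - 9*l^4 + 9*l^3 + 122*l^2 - 412*l + 376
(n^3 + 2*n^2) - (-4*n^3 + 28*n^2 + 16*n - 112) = 5*n^3 - 26*n^2 - 16*n + 112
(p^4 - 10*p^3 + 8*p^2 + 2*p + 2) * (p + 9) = p^5 - p^4 - 82*p^3 + 74*p^2 + 20*p + 18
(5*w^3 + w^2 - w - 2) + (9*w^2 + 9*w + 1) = 5*w^3 + 10*w^2 + 8*w - 1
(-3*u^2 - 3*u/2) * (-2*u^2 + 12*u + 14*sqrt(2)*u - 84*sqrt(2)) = 6*u^4 - 42*sqrt(2)*u^3 - 33*u^3 - 18*u^2 + 231*sqrt(2)*u^2 + 126*sqrt(2)*u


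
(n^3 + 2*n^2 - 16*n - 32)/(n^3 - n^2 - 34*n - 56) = (n - 4)/(n - 7)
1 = 1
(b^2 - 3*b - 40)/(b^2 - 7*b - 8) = (b + 5)/(b + 1)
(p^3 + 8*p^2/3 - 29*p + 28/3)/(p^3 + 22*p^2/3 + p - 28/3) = (3*p^2 - 13*p + 4)/(3*p^2 + p - 4)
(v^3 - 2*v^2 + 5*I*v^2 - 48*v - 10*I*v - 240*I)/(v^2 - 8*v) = v + 6 + 5*I + 30*I/v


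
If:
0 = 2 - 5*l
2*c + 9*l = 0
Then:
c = -9/5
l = 2/5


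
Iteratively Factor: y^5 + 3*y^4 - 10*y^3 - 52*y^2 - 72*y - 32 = (y - 4)*(y^4 + 7*y^3 + 18*y^2 + 20*y + 8) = (y - 4)*(y + 2)*(y^3 + 5*y^2 + 8*y + 4) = (y - 4)*(y + 2)^2*(y^2 + 3*y + 2) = (y - 4)*(y + 2)^3*(y + 1)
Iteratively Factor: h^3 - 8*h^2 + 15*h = (h - 5)*(h^2 - 3*h) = h*(h - 5)*(h - 3)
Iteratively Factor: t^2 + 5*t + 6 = (t + 2)*(t + 3)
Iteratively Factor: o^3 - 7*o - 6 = (o - 3)*(o^2 + 3*o + 2) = (o - 3)*(o + 1)*(o + 2)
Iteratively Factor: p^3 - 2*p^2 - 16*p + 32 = (p + 4)*(p^2 - 6*p + 8) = (p - 4)*(p + 4)*(p - 2)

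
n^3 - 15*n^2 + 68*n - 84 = (n - 7)*(n - 6)*(n - 2)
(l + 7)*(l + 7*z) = l^2 + 7*l*z + 7*l + 49*z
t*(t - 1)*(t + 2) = t^3 + t^2 - 2*t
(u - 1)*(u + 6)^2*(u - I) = u^4 + 11*u^3 - I*u^3 + 24*u^2 - 11*I*u^2 - 36*u - 24*I*u + 36*I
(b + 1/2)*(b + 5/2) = b^2 + 3*b + 5/4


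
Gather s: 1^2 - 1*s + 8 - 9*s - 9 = -10*s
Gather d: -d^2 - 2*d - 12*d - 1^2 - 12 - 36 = -d^2 - 14*d - 49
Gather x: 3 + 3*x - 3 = 3*x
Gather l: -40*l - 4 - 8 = -40*l - 12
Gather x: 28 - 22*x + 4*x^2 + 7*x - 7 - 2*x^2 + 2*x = 2*x^2 - 13*x + 21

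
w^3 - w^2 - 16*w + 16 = (w - 4)*(w - 1)*(w + 4)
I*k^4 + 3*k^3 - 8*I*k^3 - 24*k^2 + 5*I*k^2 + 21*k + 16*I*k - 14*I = (k - 7)*(k - 2*I)*(k - I)*(I*k - I)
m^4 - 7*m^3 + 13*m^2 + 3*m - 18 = (m - 3)^2*(m - 2)*(m + 1)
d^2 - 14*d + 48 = (d - 8)*(d - 6)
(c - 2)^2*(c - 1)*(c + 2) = c^4 - 3*c^3 - 2*c^2 + 12*c - 8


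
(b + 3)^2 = b^2 + 6*b + 9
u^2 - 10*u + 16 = (u - 8)*(u - 2)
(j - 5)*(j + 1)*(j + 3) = j^3 - j^2 - 17*j - 15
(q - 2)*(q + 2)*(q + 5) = q^3 + 5*q^2 - 4*q - 20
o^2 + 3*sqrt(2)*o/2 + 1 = (o + sqrt(2)/2)*(o + sqrt(2))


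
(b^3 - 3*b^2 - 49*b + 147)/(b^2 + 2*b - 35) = (b^2 - 10*b + 21)/(b - 5)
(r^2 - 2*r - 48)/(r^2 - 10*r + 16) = (r + 6)/(r - 2)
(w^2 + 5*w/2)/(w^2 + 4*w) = (w + 5/2)/(w + 4)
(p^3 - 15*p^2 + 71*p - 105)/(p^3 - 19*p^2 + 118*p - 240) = (p^2 - 10*p + 21)/(p^2 - 14*p + 48)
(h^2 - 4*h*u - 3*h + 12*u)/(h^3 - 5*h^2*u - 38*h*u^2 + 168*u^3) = (3 - h)/(-h^2 + h*u + 42*u^2)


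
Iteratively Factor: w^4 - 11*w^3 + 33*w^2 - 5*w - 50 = (w + 1)*(w^3 - 12*w^2 + 45*w - 50) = (w - 5)*(w + 1)*(w^2 - 7*w + 10) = (w - 5)*(w - 2)*(w + 1)*(w - 5)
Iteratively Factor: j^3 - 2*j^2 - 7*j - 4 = (j + 1)*(j^2 - 3*j - 4) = (j + 1)^2*(j - 4)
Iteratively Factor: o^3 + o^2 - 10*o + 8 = (o - 1)*(o^2 + 2*o - 8) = (o - 2)*(o - 1)*(o + 4)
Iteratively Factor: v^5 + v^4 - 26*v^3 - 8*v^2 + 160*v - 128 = (v - 2)*(v^4 + 3*v^3 - 20*v^2 - 48*v + 64) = (v - 4)*(v - 2)*(v^3 + 7*v^2 + 8*v - 16) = (v - 4)*(v - 2)*(v + 4)*(v^2 + 3*v - 4) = (v - 4)*(v - 2)*(v - 1)*(v + 4)*(v + 4)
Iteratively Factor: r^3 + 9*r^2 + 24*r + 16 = (r + 4)*(r^2 + 5*r + 4) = (r + 4)^2*(r + 1)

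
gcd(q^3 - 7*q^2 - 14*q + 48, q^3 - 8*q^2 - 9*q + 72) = q^2 - 5*q - 24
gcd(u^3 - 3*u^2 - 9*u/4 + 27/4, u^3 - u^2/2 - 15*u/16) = 1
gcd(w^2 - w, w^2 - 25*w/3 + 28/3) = 1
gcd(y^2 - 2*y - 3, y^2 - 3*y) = y - 3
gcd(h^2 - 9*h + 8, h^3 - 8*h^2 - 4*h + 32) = h - 8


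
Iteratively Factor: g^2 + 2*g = (g)*(g + 2)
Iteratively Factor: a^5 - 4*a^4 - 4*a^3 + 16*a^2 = (a - 2)*(a^4 - 2*a^3 - 8*a^2) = a*(a - 2)*(a^3 - 2*a^2 - 8*a) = a^2*(a - 2)*(a^2 - 2*a - 8) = a^2*(a - 2)*(a + 2)*(a - 4)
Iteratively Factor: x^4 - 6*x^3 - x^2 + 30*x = (x)*(x^3 - 6*x^2 - x + 30) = x*(x - 3)*(x^2 - 3*x - 10) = x*(x - 3)*(x + 2)*(x - 5)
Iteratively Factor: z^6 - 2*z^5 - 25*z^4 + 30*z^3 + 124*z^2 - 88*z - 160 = (z + 2)*(z^5 - 4*z^4 - 17*z^3 + 64*z^2 - 4*z - 80) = (z - 2)*(z + 2)*(z^4 - 2*z^3 - 21*z^2 + 22*z + 40) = (z - 5)*(z - 2)*(z + 2)*(z^3 + 3*z^2 - 6*z - 8) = (z - 5)*(z - 2)^2*(z + 2)*(z^2 + 5*z + 4) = (z - 5)*(z - 2)^2*(z + 1)*(z + 2)*(z + 4)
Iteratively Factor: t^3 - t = (t + 1)*(t^2 - t) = (t - 1)*(t + 1)*(t)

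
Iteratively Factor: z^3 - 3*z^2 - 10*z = (z + 2)*(z^2 - 5*z) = (z - 5)*(z + 2)*(z)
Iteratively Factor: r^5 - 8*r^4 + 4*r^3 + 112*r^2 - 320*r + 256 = (r - 2)*(r^4 - 6*r^3 - 8*r^2 + 96*r - 128) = (r - 4)*(r - 2)*(r^3 - 2*r^2 - 16*r + 32) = (r - 4)^2*(r - 2)*(r^2 + 2*r - 8) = (r - 4)^2*(r - 2)^2*(r + 4)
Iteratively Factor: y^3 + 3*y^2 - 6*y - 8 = (y + 1)*(y^2 + 2*y - 8) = (y + 1)*(y + 4)*(y - 2)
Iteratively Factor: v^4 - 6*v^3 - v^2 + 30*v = (v - 3)*(v^3 - 3*v^2 - 10*v) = v*(v - 3)*(v^2 - 3*v - 10) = v*(v - 3)*(v + 2)*(v - 5)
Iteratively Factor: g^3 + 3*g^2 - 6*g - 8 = (g + 4)*(g^2 - g - 2) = (g + 1)*(g + 4)*(g - 2)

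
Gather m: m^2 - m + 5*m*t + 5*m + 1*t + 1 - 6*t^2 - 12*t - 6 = m^2 + m*(5*t + 4) - 6*t^2 - 11*t - 5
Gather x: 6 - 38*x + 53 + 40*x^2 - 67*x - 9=40*x^2 - 105*x + 50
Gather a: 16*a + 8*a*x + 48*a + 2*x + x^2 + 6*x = a*(8*x + 64) + x^2 + 8*x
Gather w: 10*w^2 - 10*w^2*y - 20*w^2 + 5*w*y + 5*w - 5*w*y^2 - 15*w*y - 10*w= w^2*(-10*y - 10) + w*(-5*y^2 - 10*y - 5)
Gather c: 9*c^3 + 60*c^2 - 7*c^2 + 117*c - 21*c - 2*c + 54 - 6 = 9*c^3 + 53*c^2 + 94*c + 48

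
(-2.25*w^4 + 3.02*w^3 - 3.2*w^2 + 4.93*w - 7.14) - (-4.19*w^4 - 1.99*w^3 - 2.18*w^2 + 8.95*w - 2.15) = 1.94*w^4 + 5.01*w^3 - 1.02*w^2 - 4.02*w - 4.99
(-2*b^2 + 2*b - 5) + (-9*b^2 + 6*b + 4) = -11*b^2 + 8*b - 1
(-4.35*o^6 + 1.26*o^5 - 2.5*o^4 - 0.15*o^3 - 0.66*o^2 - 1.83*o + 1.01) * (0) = 0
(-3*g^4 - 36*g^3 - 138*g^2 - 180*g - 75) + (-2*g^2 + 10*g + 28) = -3*g^4 - 36*g^3 - 140*g^2 - 170*g - 47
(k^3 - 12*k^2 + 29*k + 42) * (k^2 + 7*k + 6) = k^5 - 5*k^4 - 49*k^3 + 173*k^2 + 468*k + 252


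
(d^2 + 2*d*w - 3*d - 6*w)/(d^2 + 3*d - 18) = (d + 2*w)/(d + 6)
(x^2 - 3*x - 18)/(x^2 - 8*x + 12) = (x + 3)/(x - 2)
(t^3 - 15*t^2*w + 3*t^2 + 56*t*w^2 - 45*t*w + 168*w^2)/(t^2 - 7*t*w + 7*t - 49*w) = (t^2 - 8*t*w + 3*t - 24*w)/(t + 7)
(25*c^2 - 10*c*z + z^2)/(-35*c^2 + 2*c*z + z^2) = (-5*c + z)/(7*c + z)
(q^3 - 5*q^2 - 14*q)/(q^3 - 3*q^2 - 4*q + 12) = q*(q - 7)/(q^2 - 5*q + 6)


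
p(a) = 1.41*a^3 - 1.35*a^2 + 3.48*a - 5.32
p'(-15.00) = 995.73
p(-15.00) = -5120.02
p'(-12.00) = 645.00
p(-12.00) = -2677.96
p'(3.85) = 55.78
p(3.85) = 68.53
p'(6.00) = 139.56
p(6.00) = 271.52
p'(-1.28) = 13.87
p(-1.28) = -14.94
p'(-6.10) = 177.35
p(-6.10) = -396.82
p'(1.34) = 7.46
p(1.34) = 0.31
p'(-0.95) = 9.86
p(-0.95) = -11.05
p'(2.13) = 16.92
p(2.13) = 9.59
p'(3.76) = 53.13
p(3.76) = 63.63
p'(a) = 4.23*a^2 - 2.7*a + 3.48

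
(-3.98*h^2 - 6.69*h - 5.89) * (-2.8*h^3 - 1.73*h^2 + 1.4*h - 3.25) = 11.144*h^5 + 25.6174*h^4 + 22.4937*h^3 + 13.7587*h^2 + 13.4965*h + 19.1425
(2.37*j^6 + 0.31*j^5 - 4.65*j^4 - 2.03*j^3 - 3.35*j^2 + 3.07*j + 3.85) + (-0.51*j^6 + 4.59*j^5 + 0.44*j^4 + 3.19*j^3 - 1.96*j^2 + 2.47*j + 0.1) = 1.86*j^6 + 4.9*j^5 - 4.21*j^4 + 1.16*j^3 - 5.31*j^2 + 5.54*j + 3.95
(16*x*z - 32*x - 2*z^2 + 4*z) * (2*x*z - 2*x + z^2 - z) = 32*x^2*z^2 - 96*x^2*z + 64*x^2 + 12*x*z^3 - 36*x*z^2 + 24*x*z - 2*z^4 + 6*z^3 - 4*z^2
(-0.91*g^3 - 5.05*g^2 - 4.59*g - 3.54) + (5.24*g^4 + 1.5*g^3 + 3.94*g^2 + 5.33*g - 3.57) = 5.24*g^4 + 0.59*g^3 - 1.11*g^2 + 0.74*g - 7.11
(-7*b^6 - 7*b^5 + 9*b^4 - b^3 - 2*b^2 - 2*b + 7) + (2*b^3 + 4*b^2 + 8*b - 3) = -7*b^6 - 7*b^5 + 9*b^4 + b^3 + 2*b^2 + 6*b + 4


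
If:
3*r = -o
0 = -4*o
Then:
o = 0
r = 0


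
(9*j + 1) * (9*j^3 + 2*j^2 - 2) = 81*j^4 + 27*j^3 + 2*j^2 - 18*j - 2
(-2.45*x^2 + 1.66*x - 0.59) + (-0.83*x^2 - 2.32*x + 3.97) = -3.28*x^2 - 0.66*x + 3.38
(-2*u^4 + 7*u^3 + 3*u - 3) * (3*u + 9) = -6*u^5 + 3*u^4 + 63*u^3 + 9*u^2 + 18*u - 27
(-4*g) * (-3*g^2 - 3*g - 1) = 12*g^3 + 12*g^2 + 4*g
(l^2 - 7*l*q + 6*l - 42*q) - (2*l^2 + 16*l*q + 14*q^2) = -l^2 - 23*l*q + 6*l - 14*q^2 - 42*q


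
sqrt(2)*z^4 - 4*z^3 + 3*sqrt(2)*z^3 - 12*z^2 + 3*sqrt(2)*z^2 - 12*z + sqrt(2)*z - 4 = (z + 1)^2*(z - 2*sqrt(2))*(sqrt(2)*z + sqrt(2))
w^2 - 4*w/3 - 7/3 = (w - 7/3)*(w + 1)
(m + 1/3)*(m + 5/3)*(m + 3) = m^3 + 5*m^2 + 59*m/9 + 5/3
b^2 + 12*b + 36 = (b + 6)^2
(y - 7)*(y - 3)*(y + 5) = y^3 - 5*y^2 - 29*y + 105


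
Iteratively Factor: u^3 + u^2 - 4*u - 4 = (u + 2)*(u^2 - u - 2) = (u - 2)*(u + 2)*(u + 1)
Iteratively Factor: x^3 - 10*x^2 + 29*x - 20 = (x - 1)*(x^2 - 9*x + 20) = (x - 4)*(x - 1)*(x - 5)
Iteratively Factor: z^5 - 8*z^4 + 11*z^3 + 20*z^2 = (z - 5)*(z^4 - 3*z^3 - 4*z^2) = (z - 5)*(z - 4)*(z^3 + z^2) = z*(z - 5)*(z - 4)*(z^2 + z) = z^2*(z - 5)*(z - 4)*(z + 1)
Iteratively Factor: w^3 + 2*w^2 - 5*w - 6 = (w - 2)*(w^2 + 4*w + 3) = (w - 2)*(w + 3)*(w + 1)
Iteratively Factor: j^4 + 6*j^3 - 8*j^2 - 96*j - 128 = (j + 2)*(j^3 + 4*j^2 - 16*j - 64) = (j + 2)*(j + 4)*(j^2 - 16) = (j + 2)*(j + 4)^2*(j - 4)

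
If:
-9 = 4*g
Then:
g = -9/4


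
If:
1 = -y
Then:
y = -1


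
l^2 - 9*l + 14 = (l - 7)*(l - 2)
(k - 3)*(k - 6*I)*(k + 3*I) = k^3 - 3*k^2 - 3*I*k^2 + 18*k + 9*I*k - 54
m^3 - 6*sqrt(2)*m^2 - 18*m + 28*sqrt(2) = (m - 7*sqrt(2))*(m - sqrt(2))*(m + 2*sqrt(2))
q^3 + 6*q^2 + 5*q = q*(q + 1)*(q + 5)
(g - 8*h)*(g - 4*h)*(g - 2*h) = g^3 - 14*g^2*h + 56*g*h^2 - 64*h^3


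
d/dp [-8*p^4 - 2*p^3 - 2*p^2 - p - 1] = -32*p^3 - 6*p^2 - 4*p - 1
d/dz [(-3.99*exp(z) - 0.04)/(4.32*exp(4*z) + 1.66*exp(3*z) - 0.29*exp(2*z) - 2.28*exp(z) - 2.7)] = (51.7104*exp(4*z) + 13.938*exp(3*z) - 0.9579*exp(2*z) - 0.0231999999999992*exp(z) + 10.6818)*exp(z)/(18.6624*exp(8*z) + 14.3424*exp(7*z) + 0.25*exp(6*z) - 20.662*exp(5*z) - 30.8135*exp(4*z) - 7.6416*exp(3*z) + 6.7644*exp(2*z) + 12.312*exp(z) + 7.29)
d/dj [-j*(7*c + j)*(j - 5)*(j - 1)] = -21*c*j^2 + 84*c*j - 35*c - 4*j^3 + 18*j^2 - 10*j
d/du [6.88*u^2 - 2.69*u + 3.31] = 13.76*u - 2.69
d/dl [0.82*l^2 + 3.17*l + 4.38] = 1.64*l + 3.17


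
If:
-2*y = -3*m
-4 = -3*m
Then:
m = 4/3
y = 2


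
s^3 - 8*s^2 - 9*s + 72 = (s - 8)*(s - 3)*(s + 3)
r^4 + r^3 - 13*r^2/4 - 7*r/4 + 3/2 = (r - 3/2)*(r - 1/2)*(r + 1)*(r + 2)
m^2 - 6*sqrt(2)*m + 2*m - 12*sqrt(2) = (m + 2)*(m - 6*sqrt(2))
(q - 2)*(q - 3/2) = q^2 - 7*q/2 + 3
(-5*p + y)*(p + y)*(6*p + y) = -30*p^3 - 29*p^2*y + 2*p*y^2 + y^3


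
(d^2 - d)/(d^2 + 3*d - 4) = d/(d + 4)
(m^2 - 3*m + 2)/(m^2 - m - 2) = (m - 1)/(m + 1)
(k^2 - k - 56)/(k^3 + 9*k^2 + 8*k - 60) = (k^2 - k - 56)/(k^3 + 9*k^2 + 8*k - 60)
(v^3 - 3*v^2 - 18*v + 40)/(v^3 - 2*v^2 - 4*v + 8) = (v^2 - v - 20)/(v^2 - 4)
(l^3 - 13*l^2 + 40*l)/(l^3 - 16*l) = (l^2 - 13*l + 40)/(l^2 - 16)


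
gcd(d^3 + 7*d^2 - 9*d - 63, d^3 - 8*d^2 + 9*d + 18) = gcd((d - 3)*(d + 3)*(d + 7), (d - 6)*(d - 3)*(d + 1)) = d - 3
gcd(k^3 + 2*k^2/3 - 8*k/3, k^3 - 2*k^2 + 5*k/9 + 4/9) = k - 4/3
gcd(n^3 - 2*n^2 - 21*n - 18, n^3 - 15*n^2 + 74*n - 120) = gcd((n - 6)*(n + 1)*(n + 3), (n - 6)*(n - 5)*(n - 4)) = n - 6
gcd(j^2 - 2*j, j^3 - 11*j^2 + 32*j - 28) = j - 2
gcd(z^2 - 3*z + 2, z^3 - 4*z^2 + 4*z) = z - 2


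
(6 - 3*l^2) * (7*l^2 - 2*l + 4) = -21*l^4 + 6*l^3 + 30*l^2 - 12*l + 24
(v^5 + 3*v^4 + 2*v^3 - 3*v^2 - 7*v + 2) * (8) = 8*v^5 + 24*v^4 + 16*v^3 - 24*v^2 - 56*v + 16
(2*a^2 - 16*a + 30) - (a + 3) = 2*a^2 - 17*a + 27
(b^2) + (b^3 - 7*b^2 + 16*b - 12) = b^3 - 6*b^2 + 16*b - 12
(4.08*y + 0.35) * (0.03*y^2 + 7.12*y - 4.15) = 0.1224*y^3 + 29.0601*y^2 - 14.44*y - 1.4525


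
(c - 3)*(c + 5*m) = c^2 + 5*c*m - 3*c - 15*m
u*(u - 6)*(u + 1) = u^3 - 5*u^2 - 6*u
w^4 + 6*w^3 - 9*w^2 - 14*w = w*(w - 2)*(w + 1)*(w + 7)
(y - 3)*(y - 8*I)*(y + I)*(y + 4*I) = y^4 - 3*y^3 - 3*I*y^3 + 36*y^2 + 9*I*y^2 - 108*y + 32*I*y - 96*I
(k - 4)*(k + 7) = k^2 + 3*k - 28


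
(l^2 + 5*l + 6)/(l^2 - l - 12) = (l + 2)/(l - 4)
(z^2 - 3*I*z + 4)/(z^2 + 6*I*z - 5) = (z - 4*I)/(z + 5*I)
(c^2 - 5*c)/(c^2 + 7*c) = (c - 5)/(c + 7)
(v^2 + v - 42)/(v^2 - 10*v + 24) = (v + 7)/(v - 4)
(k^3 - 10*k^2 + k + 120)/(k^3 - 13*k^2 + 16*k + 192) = (k - 5)/(k - 8)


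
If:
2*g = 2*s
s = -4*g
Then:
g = 0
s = 0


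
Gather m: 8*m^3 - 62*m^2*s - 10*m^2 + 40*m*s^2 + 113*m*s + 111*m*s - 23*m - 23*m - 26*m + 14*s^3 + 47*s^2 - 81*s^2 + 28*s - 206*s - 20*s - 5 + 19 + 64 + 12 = 8*m^3 + m^2*(-62*s - 10) + m*(40*s^2 + 224*s - 72) + 14*s^3 - 34*s^2 - 198*s + 90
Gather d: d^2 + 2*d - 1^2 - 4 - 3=d^2 + 2*d - 8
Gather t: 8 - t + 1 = 9 - t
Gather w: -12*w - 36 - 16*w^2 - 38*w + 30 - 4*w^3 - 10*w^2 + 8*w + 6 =-4*w^3 - 26*w^2 - 42*w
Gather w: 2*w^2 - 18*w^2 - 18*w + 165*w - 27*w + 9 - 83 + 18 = -16*w^2 + 120*w - 56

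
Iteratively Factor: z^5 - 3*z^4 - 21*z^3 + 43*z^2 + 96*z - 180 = (z + 3)*(z^4 - 6*z^3 - 3*z^2 + 52*z - 60) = (z + 3)^2*(z^3 - 9*z^2 + 24*z - 20) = (z - 5)*(z + 3)^2*(z^2 - 4*z + 4) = (z - 5)*(z - 2)*(z + 3)^2*(z - 2)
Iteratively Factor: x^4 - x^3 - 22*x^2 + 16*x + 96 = (x - 3)*(x^3 + 2*x^2 - 16*x - 32) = (x - 4)*(x - 3)*(x^2 + 6*x + 8) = (x - 4)*(x - 3)*(x + 2)*(x + 4)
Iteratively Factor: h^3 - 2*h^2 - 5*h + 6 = (h - 3)*(h^2 + h - 2) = (h - 3)*(h - 1)*(h + 2)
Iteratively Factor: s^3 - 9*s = (s)*(s^2 - 9) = s*(s + 3)*(s - 3)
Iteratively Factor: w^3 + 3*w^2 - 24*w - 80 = (w + 4)*(w^2 - w - 20) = (w - 5)*(w + 4)*(w + 4)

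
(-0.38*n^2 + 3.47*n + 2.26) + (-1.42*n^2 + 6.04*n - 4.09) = -1.8*n^2 + 9.51*n - 1.83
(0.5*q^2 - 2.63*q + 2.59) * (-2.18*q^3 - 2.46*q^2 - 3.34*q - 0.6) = -1.09*q^5 + 4.5034*q^4 - 0.846400000000001*q^3 + 2.1128*q^2 - 7.0726*q - 1.554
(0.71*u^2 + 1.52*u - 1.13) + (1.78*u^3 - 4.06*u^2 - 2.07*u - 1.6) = 1.78*u^3 - 3.35*u^2 - 0.55*u - 2.73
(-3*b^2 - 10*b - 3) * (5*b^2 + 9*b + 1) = -15*b^4 - 77*b^3 - 108*b^2 - 37*b - 3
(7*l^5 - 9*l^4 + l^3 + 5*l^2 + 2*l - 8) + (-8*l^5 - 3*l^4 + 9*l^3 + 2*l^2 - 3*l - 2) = -l^5 - 12*l^4 + 10*l^3 + 7*l^2 - l - 10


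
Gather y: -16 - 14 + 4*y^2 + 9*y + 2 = 4*y^2 + 9*y - 28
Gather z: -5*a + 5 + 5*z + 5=-5*a + 5*z + 10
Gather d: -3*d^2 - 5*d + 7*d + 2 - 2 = -3*d^2 + 2*d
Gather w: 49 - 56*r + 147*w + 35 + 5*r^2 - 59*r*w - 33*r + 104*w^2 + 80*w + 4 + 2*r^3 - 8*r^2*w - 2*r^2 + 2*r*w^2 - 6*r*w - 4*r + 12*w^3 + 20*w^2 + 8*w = 2*r^3 + 3*r^2 - 93*r + 12*w^3 + w^2*(2*r + 124) + w*(-8*r^2 - 65*r + 235) + 88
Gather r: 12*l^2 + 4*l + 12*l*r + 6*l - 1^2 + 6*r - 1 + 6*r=12*l^2 + 10*l + r*(12*l + 12) - 2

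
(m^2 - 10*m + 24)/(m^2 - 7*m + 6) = (m - 4)/(m - 1)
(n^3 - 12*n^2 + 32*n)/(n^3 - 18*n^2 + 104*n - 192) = n/(n - 6)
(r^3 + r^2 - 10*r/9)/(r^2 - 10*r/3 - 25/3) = r*(3*r - 2)/(3*(r - 5))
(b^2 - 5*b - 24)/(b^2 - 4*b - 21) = (b - 8)/(b - 7)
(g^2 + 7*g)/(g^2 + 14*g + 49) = g/(g + 7)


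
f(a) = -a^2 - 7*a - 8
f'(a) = -2*a - 7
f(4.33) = -57.06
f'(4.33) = -15.66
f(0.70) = -13.39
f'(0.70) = -8.40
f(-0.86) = -2.72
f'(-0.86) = -5.28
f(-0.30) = -5.99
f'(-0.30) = -6.40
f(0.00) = -8.00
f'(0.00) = -7.00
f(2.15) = -27.67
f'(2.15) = -11.30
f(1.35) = -19.27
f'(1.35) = -9.70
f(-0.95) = -2.25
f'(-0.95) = -5.10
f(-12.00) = -68.00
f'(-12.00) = 17.00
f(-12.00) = -68.00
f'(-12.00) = 17.00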